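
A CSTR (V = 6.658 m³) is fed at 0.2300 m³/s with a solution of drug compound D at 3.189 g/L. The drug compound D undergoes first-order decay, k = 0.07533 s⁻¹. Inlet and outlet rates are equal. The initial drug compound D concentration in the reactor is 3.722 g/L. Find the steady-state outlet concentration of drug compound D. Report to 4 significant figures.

1.003 g/L

V dC/dt = Q(C_in − C) − k V C.
At steady state: 0 = Q C_in − (Q + kV) C_ss, so C_ss = Q C_in/(Q + kV).
C_ss = 0.2300·3.189/(0.2300 + 0.07533·6.658) = 0.733470/0.731547 = 1.00263 g/L.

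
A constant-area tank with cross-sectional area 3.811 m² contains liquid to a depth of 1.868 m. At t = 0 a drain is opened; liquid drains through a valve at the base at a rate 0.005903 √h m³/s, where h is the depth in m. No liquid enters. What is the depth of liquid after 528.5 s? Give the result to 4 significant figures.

With no inflow, A dh/dt = −0.005903 √h.
∫ h^(−1/2) dh = −(0.005903/A) ∫ dt, giving 2√h = 2√h₀ − (0.005903/A) t.
√h = √1.868 − 0.005903·528.5/(2·3.811) = 1.36675 − 0.409307 = 0.957441.
h = 0.957441² = 0.916694 m.

0.9167 m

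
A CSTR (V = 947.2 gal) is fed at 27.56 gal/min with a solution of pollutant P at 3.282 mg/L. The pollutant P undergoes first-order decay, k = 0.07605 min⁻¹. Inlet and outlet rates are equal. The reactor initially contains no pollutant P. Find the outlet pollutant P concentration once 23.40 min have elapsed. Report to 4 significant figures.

Accumulation = in − out − consumed: V dC/dt = Q C_in − Q C − k V C.
dC/dt = (Q/V) C_in − (Q/V + k) C; effective rate a = Q/V + k = 0.0290963 + 0.07605 = 0.105146 min⁻¹.
C_ss = Q C_in/(Q + kV) = 0.908201 mg/L; C(t) = C_ss + (C₀ − C_ss) e^(−a t).
C(23.40) = 0.908201 + (-0.908201)·e^(−0.105146·23.40) = 0.908201 + (-0.908201)·0.0853988 = 0.830642 mg/L.

0.8306 mg/L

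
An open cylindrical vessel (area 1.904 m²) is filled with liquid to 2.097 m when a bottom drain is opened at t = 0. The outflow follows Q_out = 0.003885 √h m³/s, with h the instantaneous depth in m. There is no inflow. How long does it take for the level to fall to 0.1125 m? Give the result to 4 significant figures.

With no inflow, A dh/dt = −0.003885 √h.
∫ h^(−1/2) dh = −(0.003885/A) ∫ dt, giving 2√h = 2√h₀ − (0.003885/A) t.
t = 2A(√h₀ − √h)/0.003885 = 2·1.904·(√2.097 − √0.1125)/0.003885
  = 3.80800 × (1.44810 − 0.335410) / 0.003885 = 1090.64 s.

1091 s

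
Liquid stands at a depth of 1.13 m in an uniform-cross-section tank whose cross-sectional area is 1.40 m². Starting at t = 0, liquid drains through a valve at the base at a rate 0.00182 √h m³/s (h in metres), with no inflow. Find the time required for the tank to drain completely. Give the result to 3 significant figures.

With no inflow, A dh/dt = −0.00182 √h.
∫ h^(−1/2) dh = −(0.00182/A) ∫ dt, giving 2√h = 2√h₀ − (0.00182/A) t.
Set h = 0: 2√h₀ = (0.00182/A) t_empty ⇒ t_empty = 2A√h₀/0.00182.
t_empty = 2·1.40·√1.13/0.00182 = 2.8000·1.0630/0.00182 = 1635.4 s.

1640 s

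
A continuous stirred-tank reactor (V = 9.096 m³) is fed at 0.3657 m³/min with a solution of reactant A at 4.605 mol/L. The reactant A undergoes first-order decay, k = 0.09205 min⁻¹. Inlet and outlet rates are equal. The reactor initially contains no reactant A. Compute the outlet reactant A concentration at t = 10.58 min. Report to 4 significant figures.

1.054 mol/L

V dC/dt = Q(C_in − C) − k V C.
This is linear with rate a = Q/V + k = 0.132254 min⁻¹.
C_ss = Q C_in/(Q + kV) = 1.39989 mol/L; C(t) = C_ss + (C₀ − C_ss) e^(−a t).
C(10.58) = 1.39989 + (-1.39989)·e^(−0.132254·10.58) = 1.39989 + (-1.39989)·0.246781 = 1.05442 mol/L.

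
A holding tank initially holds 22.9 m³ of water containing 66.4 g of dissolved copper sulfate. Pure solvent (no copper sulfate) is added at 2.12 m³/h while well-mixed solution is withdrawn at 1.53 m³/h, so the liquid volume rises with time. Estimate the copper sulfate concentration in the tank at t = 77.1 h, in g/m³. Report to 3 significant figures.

Let m(t) be the amount of copper sulfate. Volume: V(t) = V₀ + (Q_in − Q_out) t = 22.9 + 0.59000 t; V(77.1) = 68.389 m³.
Solute balance: dm/dt = 0 − Q_out C = −Q_out m/V(t).
dm/m = −Q_out dt/(V₀ + 0.59000 t); integrating gives ln(m/m₀) = −(Q_out/(Q_in−Q_out)) ln(V/V₀).
m = m₀ (V₀/V)^(Q_out/(Q_in−Q_out)) = 66.4 × (22.9/68.389)^(2.5932) = 3.8904 g.
C = m/V = 3.8904/68.389 = 0.056887 g/m³.

0.0569 g/m³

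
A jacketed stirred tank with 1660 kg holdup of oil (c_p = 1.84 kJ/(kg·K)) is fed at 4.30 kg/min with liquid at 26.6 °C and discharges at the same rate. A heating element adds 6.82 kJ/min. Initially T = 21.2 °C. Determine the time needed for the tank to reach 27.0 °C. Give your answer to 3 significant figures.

Unsteady energy balance on the tank contents: M c_p dT/dt = ṁ c_p (T_in − T) + 6.82.
τ = M/ṁ = 386.05 min; T_ss = T_in + Q̇/(ṁ c_p) = 27.462 °C.
T(t) = T_ss + (T₀ − T_ss) e^(−t/τ). Set T = 27.0:
e^(−t/τ) = (27.0 − 27.462)/(21.2 − 27.462) = 0.073776
t = −386.05 · ln(0.073776) = 1006.3 min.

1010 min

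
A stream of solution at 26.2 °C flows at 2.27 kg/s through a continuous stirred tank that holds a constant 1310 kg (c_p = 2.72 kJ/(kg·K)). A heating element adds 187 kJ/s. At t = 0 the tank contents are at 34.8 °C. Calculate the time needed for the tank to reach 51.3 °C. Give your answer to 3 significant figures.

M c_p dT/dt = ṁ c_p (T_in − T) + Q̇.
τ = M/ṁ = 577.09 s; T_ss = T_in + Q̇/(ṁ c_p) = 56.486 °C.
T(t) = T_ss + (T₀ − T_ss) e^(−t/τ). Set T = 51.3:
e^(−t/τ) = (51.3 − 56.486)/(34.8 − 56.486) = 0.23915
t = −577.09 · ln(0.23915) = 825.62 s.

826 s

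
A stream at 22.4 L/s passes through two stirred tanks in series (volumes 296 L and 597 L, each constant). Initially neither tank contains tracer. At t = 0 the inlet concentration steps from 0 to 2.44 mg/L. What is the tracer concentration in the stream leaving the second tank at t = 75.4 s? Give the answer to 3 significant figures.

Time constants: τᵢ = Vᵢ/Q for each well-mixed tank.
τ₁ = 296/22.4 = 13.214 s; τ₂ = 597/22.4 = 26.652 s.
Solving the cascade with C₁(0)=C₂(0)=0 gives C₂(t) = C_in[1 − (τ₁ e^(−t/τ₁) − τ₂ e^(−t/τ₂))/(τ₁ − τ₂)].
At t = 75.4: e^(−t/τ₁) = 0.0033261, e^(−t/τ₂) = 0.059067.
C₂ = 2.44·[1 − (13.214·0.0033261 − 26.652·0.059067)/(-13.438)] = 2.44·0.88612 = 2.1621 mg/L.

2.16 mg/L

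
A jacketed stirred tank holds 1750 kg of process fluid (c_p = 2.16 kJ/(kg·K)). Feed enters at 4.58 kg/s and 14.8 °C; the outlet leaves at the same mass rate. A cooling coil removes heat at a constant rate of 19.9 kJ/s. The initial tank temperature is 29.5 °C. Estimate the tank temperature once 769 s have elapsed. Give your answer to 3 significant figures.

15.0 °C

M c_p dT/dt = ṁ c_p (T_in − T) − Q̇.
τ = M/ṁ = 382.10 s; T_ss = T_in − Q̇/(ṁ c_p) = 14.8 − 19.9/(4.58·2.16) = 12.788 °C.
Solution: T(t) = T_ss + (T₀ − T_ss) e^(−t/τ).
T(769) = 12.788 + (16.712)·e^(−769/382.10) = 12.788 + (16.712)·0.13364 = 15.022 °C.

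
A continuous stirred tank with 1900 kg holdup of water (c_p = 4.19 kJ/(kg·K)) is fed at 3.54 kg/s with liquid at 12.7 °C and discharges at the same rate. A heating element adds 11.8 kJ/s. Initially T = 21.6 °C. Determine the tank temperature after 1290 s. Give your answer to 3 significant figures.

Unsteady energy balance on the tank contents: M c_p dT/dt = ṁ c_p (T_in − T) + 11.8.
Rearrange: dT/dt = (T_ss − T)/τ with τ = M/ṁ = 536.72 s and T_ss = T_in + Q̇/(ṁ c_p) = 13.496 °C.
Integrating: T(t) = T_ss + (T₀ − T_ss) e^(−t/τ).
T(1290) = 13.496 + (8.1045)·e^(−1290/536.72) = 13.496 + (8.1045)·0.090403 = 14.228 °C.

14.2 °C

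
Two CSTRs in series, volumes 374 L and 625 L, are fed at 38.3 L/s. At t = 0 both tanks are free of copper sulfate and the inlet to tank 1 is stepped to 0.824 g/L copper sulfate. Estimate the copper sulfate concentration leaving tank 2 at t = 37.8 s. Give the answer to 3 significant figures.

0.647 g/L

Time constants: τᵢ = Vᵢ/Q for each well-mixed tank.
τ₁ = 374/38.3 = 9.7650 s; τ₂ = 625/38.3 = 16.319 s.
Solving the cascade with C₁(0)=C₂(0)=0 gives C₂(t) = C_in[1 − (τ₁ e^(−t/τ₁) − τ₂ e^(−t/τ₂))/(τ₁ − τ₂)].
At t = 37.8: e^(−t/τ₁) = 0.020838, e^(−t/τ₂) = 0.098630.
C₂ = 0.824·[1 − (9.7650·0.020838 − 16.319·0.098630)/(-6.5535)] = 0.824·0.78546 = 0.64722 g/L.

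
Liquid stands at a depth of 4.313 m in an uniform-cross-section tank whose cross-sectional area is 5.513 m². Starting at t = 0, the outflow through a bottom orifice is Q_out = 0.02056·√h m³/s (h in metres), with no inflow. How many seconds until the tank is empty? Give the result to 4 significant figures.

A dh/dt = −Q_out = −0.02056 √h.
∫ h^(−1/2) dh = −(0.02056/A) ∫ dt, giving 2√h = 2√h₀ − (0.02056/A) t.
Set h = 0: 2√h₀ = (0.02056/A) t_empty ⇒ t_empty = 2A√h₀/0.02056.
t_empty = 2·5.513·√4.313/0.02056 = 11.0260·2.07678/0.02056 = 1113.74 s.

1114 s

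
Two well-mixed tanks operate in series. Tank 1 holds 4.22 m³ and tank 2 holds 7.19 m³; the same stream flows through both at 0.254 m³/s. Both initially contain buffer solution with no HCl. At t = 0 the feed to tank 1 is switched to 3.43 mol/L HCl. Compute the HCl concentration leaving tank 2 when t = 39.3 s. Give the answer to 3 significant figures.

1.82 mol/L

Species balance on tank i: dCᵢ/dt = (Cᵢ₋₁ − Cᵢ)/τᵢ with τᵢ = Vᵢ/Q.
τ₁ = 4.22/0.254 = 16.614 s; τ₂ = 7.19/0.254 = 28.307 s.
Solving the cascade with C₁(0)=C₂(0)=0 gives C₂(t) = C_in[1 − (τ₁ e^(−t/τ₁) − τ₂ e^(−t/τ₂))/(τ₁ − τ₂)].
At t = 39.3: e^(−t/τ₁) = 0.093907, e^(−t/τ₂) = 0.24949.
C₂ = 3.43·[1 − (16.614·0.093907 − 28.307·0.24949)/(-11.693)] = 3.43·0.52945 = 1.8160 mol/L.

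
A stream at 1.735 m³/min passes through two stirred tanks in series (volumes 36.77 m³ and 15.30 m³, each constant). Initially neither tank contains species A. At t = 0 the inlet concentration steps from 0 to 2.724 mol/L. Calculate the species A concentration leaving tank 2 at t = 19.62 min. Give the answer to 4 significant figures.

Species balance on tank i: dCᵢ/dt = (Cᵢ₋₁ − Cᵢ)/τᵢ with τᵢ = Vᵢ/Q.
τ₁ = 36.77/1.735 = 21.1931 min; τ₂ = 15.30/1.735 = 8.81844 min.
Tank 1: C₁ = C_in(1 − e^(−t/τ₁)). Tank 2 (τ₁ ≠ τ₂): C₂ = C_in[1 − (τ₁ e^(−t/τ₁) − τ₂ e^(−t/τ₂))/(τ₁ − τ₂)].
At t = 19.62: e^(−t/τ₁) = 0.396225, e^(−t/τ₂) = 0.108080.
C₂ = 2.724·[1 − (21.1931·0.396225 − 8.81844·0.108080)/(12.3746)] = 2.724·0.398437 = 1.08534 mol/L.

1.085 mol/L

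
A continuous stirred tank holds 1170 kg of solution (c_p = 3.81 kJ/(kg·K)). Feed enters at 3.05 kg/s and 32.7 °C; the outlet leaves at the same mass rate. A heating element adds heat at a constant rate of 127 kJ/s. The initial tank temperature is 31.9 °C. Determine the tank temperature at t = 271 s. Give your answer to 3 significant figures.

37.8 °C

Unsteady energy balance on the tank contents: M c_p dT/dt = ṁ c_p (T_in − T) + 127.
Rearrange: dT/dt = (T_ss − T)/τ with τ = M/ṁ = 383.61 s and T_ss = T_in + Q̇/(ṁ c_p) = 43.629 °C.
This is linear first-order; T(t) = T_ss + (T₀ − T_ss) e^(−t/τ).
T(271) = 43.629 + (-11.729)·e^(−271/383.61) = 43.629 + (-11.729)·0.49339 = 37.842 °C.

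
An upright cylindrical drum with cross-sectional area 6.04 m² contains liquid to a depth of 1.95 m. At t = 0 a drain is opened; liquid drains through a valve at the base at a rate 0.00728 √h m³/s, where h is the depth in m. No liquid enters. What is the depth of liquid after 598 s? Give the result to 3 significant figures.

1.07 m

A dh/dt = −Q_out = −0.00728 √h.
∫ h^(−1/2) dh = −(0.00728/A) ∫ dt, giving 2√h = 2√h₀ − (0.00728/A) t.
√h = √1.95 − 0.00728·598/(2·6.04) = 1.3964 − 0.36038 = 1.0360.
h = 1.0360² = 1.0734 m.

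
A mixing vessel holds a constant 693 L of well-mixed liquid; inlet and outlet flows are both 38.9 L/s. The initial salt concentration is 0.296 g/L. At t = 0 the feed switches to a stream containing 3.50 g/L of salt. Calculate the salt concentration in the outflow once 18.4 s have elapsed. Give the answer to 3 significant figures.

2.36 g/L

Accumulation = in − out for the solute gives V dC/dt = Q(C_in − C).
Time constant τ = V/Q = 693/38.9 = 17.815 s.
Integrating: C(t) = C_in + (C₀ − C_in) e^(−t/τ).
C(18.4) = 3.50 + (0.296 − 3.50)·e^(−18.4/17.815) = 3.50 + (-3.2040)·0.35599 = 2.3594 g/L.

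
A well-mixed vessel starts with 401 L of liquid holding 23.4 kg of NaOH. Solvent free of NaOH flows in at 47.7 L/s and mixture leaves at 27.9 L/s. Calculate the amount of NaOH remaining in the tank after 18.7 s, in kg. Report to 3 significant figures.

9.31 kg

Let m(t) be the amount of NaOH. Volume: V(t) = V₀ + (Q_in − Q_out) t = 401 + 19.800 t; V(18.7) = 771.26 L.
Solute balance: dm/dt = 0 − Q_out C = −Q_out m/V(t).
dm/m = −Q_out dt/(V₀ + 19.800 t); integrating gives ln(m/m₀) = −(Q_out/(Q_in−Q_out)) ln(V/V₀).
m = m₀ (V₀/V)^(Q_out/(Q_in−Q_out)) = 23.4 × (401/771.26)^(1.4091) = 9.3101 kg.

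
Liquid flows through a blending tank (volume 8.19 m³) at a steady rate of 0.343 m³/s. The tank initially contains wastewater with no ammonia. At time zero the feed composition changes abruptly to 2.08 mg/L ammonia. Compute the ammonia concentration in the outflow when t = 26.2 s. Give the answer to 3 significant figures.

Mass balance on the solute (V constant): V dC/dt = Q(C_in − C).
Time constant τ = V/Q = 8.19/0.343 = 23.878 s.
This is linear first-order; C(t) = C_in + (C₀ − C_in) e^(−t/τ).
C(26.2) = 2.08 + (0 − 2.08)·e^(−26.2/23.878) = 2.08 + (-2.0800)·0.33378 = 1.3857 mg/L.

1.39 mg/L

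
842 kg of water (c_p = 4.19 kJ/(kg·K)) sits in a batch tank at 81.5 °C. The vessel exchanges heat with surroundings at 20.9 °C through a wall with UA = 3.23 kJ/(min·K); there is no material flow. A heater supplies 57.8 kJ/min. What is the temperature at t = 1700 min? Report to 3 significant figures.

47.8 °C

Lumped-capacitance energy balance: M c_p dT/dt = UA(T_amb − T) + Q̇.
dT/dt = (T_ss − T)/τ with T_ss = T_amb + Q̇/UA = 20.9 + 57.8/3.23 = 38.795 °C, τ = M c_p/UA = 842·4.19/3.23 = 1092.3 min.
Solution: T(t) = T_ss + (T₀ − T_ss) e^(−t/τ).
T(1700) = 38.795 + (42.705)·0.21089 = 47.801 °C.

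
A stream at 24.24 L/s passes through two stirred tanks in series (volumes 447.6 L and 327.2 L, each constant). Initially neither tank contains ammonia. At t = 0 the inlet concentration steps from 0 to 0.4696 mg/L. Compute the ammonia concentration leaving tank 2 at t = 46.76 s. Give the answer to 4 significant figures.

0.3708 mg/L

Species balance on tank i: dCᵢ/dt = (Cᵢ₋₁ − Cᵢ)/τᵢ with τᵢ = Vᵢ/Q.
τ₁ = 447.6/24.24 = 18.4653 s; τ₂ = 327.2/24.24 = 13.4983 s.
Solving the cascade with C₁(0)=C₂(0)=0 gives C₂(t) = C_in[1 − (τ₁ e^(−t/τ₁) − τ₂ e^(−t/τ₂))/(τ₁ − τ₂)].
At t = 46.76: e^(−t/τ₁) = 0.0794751, e^(−t/τ₂) = 0.0313003.
C₂ = 0.4696·[1 − (18.4653·0.0794751 − 13.4983·0.0313003)/(4.96700)] = 0.4696·0.789605 = 0.370798 mg/L.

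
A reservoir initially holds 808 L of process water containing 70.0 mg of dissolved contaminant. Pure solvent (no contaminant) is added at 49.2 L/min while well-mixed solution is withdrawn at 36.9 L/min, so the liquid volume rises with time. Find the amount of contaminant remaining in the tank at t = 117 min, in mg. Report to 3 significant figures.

Let m(t) be the amount of contaminant. Volume: V(t) = V₀ + (Q_in − Q_out) t = 808 + 12.300 t; V(117) = 2247.1 L.
Solute balance: dm/dt = 0 − Q_out C = −Q_out m/V(t).
Separate: dm/m = −Q_out dt/V(t) ⇒ ln(m/m₀) = −(Q_out/(Q_in−Q_out)) ln(V/V₀).
m = m₀ (V₀/V)^(Q_out/(Q_in−Q_out)) = 70.0 × (808/2247.1)^(3.0000) = 3.2544 mg.

3.25 mg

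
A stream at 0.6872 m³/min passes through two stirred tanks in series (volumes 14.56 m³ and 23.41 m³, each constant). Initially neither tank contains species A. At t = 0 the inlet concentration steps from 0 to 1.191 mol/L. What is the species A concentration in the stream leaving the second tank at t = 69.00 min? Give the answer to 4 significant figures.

Time constants: τᵢ = Vᵢ/Q for each well-mixed tank.
τ₁ = 14.56/0.6872 = 21.1874 min; τ₂ = 23.41/0.6872 = 34.0658 min.
Tank 1: C₁ = C_in(1 − e^(−t/τ₁)). Tank 2 (τ₁ ≠ τ₂): C₂ = C_in[1 − (τ₁ e^(−t/τ₁) − τ₂ e^(−t/τ₂))/(τ₁ − τ₂)].
At t = 69.00: e^(−t/τ₁) = 0.0385173, e^(−t/τ₂) = 0.131929.
C₂ = 1.191·[1 − (21.1874·0.0385173 − 34.0658·0.131929)/(-12.8783)] = 1.191·0.714391 = 0.850840 mol/L.

0.8508 mol/L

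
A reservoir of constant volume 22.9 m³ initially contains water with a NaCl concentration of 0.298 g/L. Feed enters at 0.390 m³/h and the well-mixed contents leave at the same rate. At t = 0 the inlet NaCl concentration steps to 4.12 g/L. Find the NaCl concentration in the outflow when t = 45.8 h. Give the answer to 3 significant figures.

Accumulation = in − out for the solute gives V dC/dt = Q(C_in − C).
Time constant τ = V/Q = 22.9/0.390 = 58.718 h.
Integrating: C(t) = C_in + (C₀ − C_in) e^(−t/τ).
C(45.8) = 4.12 + (0.298 − 4.12)·e^(−45.8/58.718) = 4.12 + (-3.8220)·0.45841 = 2.3680 g/L.

2.37 g/L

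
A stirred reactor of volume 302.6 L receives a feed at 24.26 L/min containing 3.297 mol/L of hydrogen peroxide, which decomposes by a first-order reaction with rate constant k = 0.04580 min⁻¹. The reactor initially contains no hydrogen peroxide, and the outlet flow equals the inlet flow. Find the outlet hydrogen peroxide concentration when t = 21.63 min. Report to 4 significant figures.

1.961 mol/L

Species balance: V dC/dt = Q C_in − Q C − k V C.
dC/dt = (Q/V) C_in − (Q/V + k) C; effective rate a = Q/V + k = 0.0801718 + 0.04580 = 0.125972 min⁻¹.
C_ss = Q C_in/(Q + kV) = 2.09830 mol/L; C(t) = C_ss + (C₀ − C_ss) e^(−a t).
C(21.63) = 2.09830 + (-2.09830)·e^(−0.125972·21.63) = 2.09830 + (-2.09830)·0.0655612 = 1.96073 mol/L.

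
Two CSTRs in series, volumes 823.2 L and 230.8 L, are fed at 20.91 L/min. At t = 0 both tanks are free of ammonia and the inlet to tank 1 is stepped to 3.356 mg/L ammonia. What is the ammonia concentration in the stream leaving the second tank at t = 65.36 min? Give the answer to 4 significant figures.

2.473 mg/L

Time constants: τᵢ = Vᵢ/Q for each well-mixed tank.
τ₁ = 823.2/20.91 = 39.3687 min; τ₂ = 230.8/20.91 = 11.0378 min.
Solving the cascade with C₁(0)=C₂(0)=0 gives C₂(t) = C_in[1 − (τ₁ e^(−t/τ₁) − τ₂ e^(−t/τ₂))/(τ₁ − τ₂)].
At t = 65.36: e^(−t/τ₁) = 0.190101, e^(−t/τ₂) = 0.00268123.
C₂ = 3.356·[1 − (39.3687·0.190101 − 11.0378·0.00268123)/(28.3309)] = 3.356·0.736880 = 2.47297 mg/L.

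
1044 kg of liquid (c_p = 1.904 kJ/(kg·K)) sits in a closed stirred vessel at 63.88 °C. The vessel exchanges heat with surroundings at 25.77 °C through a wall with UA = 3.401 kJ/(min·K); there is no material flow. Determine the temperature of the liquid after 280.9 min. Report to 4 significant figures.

49.34 °C

M c_p dT/dt = −UA(T − T_amb).
dT/dt = (T_ss − T)/τ with T_ss = T_amb = 25.7700 °C, τ = M c_p/UA = 1044·1.904/3.401 = 584.468 min.
Solution: T(t) = T_ss + (T₀ − T_ss) e^(−t/τ).
T(280.9) = 25.7700 + (38.1100)·0.618407 = 49.3375 °C.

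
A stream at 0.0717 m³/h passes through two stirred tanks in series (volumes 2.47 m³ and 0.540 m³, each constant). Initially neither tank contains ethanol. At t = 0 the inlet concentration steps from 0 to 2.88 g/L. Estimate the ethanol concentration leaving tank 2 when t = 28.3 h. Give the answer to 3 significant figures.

1.28 g/L

Species balance on tank i: dCᵢ/dt = (Cᵢ₋₁ − Cᵢ)/τᵢ with τᵢ = Vᵢ/Q.
τ₁ = 2.47/0.0717 = 34.449 h; τ₂ = 0.540/0.0717 = 7.5314 h.
Solving the cascade with C₁(0)=C₂(0)=0 gives C₂(t) = C_in[1 − (τ₁ e^(−t/τ₁) − τ₂ e^(−t/τ₂))/(τ₁ − τ₂)].
At t = 28.3: e^(−t/τ₁) = 0.43977, e^(−t/τ₂) = 0.023339.
C₂ = 2.88·[1 − (34.449·0.43977 − 7.5314·0.023339)/(26.918)] = 2.88·0.44371 = 1.2779 g/L.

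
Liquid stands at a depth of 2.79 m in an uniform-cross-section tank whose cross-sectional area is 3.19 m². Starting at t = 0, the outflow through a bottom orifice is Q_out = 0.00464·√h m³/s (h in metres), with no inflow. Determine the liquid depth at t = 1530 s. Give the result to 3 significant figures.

0.311 m

A dh/dt = −Q_out = −0.00464 √h.
This is separable: 2 d(√h)/dt = −0.00464/A, so √h = √h₀ − (0.00464/(2A)) t.
√h = √2.79 − 0.00464·1530/(2·3.19) = 1.6703 − 1.1127 = 0.55760.
h = 0.55760² = 0.31092 m.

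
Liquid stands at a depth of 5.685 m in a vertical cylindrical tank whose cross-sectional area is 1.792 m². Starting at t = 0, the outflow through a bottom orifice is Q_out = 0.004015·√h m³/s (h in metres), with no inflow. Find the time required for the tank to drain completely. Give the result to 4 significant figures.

2128 s

With no inflow, A dh/dt = −0.004015 √h.
∫ h^(−1/2) dh = −(0.004015/A) ∫ dt, giving 2√h = 2√h₀ − (0.004015/A) t.
Set h = 0: 2√h₀ = (0.004015/A) t_empty ⇒ t_empty = 2A√h₀/0.004015.
t_empty = 2·1.792·√5.685/0.004015 = 3.58400·2.38432/0.004015 = 2128.37 s.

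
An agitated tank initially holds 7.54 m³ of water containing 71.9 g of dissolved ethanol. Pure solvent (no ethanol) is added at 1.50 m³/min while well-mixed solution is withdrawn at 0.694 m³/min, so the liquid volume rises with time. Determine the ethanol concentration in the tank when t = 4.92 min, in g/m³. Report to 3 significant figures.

4.34 g/m³

Let m(t) be the amount of ethanol. Volume: V(t) = V₀ + (Q_in − Q_out) t = 7.54 + 0.80600 t; V(4.92) = 11.506 m³.
Solute balance: dm/dt = 0 − Q_out C = −Q_out m/V(t).
dm/m = −Q_out dt/(V₀ + 0.80600 t); integrating gives ln(m/m₀) = −(Q_out/(Q_in−Q_out)) ln(V/V₀).
m = m₀ (V₀/V)^(Q_out/(Q_in−Q_out)) = 71.9 × (7.54/11.506)^(0.86104) = 49.969 g.
C = m/V = 49.969/11.506 = 4.3430 g/m³.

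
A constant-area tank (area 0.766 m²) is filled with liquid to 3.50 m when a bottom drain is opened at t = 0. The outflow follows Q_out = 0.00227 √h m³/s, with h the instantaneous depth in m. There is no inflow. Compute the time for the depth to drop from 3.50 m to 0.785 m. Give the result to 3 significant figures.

665 s

With no inflow, A dh/dt = −0.00227 √h.
This is separable: 2 d(√h)/dt = −0.00227/A, so √h = √h₀ − (0.00227/(2A)) t.
t = 2A(√h₀ − √h)/0.00227 = 2·0.766·(√3.50 − √0.785)/0.00227
  = 1.5320 × (1.8708 − 0.88600) / 0.00227 = 664.65 s.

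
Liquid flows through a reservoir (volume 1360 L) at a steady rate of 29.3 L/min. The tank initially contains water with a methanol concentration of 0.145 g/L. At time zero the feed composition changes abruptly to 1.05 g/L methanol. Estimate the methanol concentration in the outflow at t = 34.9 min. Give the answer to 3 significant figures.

Accumulation = in − out for the solute gives V dC/dt = Q(C_in − C).
Time constant τ = V/Q = 1360/29.3 = 46.416 min.
Integrating: C(t) = C_in + (C₀ − C_in) e^(−t/τ).
C(34.9) = 1.05 + (0.145 − 1.05)·e^(−34.9/46.416) = 1.05 + (-0.90500)·0.47147 = 0.62332 g/L.

0.623 g/L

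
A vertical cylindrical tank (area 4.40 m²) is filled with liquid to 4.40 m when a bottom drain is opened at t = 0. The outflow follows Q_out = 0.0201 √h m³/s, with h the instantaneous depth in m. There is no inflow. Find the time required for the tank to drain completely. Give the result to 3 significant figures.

With no inflow, A dh/dt = −0.0201 √h.
This is separable: 2 d(√h)/dt = −0.0201/A, so √h = √h₀ − (0.0201/(2A)) t.
Set h = 0: 2√h₀ = (0.0201/A) t_empty ⇒ t_empty = 2A√h₀/0.0201.
t_empty = 2·4.40·√4.40/0.0201 = 8.8000·2.0976/0.0201 = 918.36 s.

918 s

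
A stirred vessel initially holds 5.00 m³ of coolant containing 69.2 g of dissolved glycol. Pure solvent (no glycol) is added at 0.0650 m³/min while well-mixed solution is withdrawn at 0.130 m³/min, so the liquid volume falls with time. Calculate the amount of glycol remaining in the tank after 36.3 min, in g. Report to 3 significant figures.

Let m(t) be the amount of glycol. Volume: V(t) = V₀ + (Q_in − Q_out) t = 5.00 − 0.065000 t; V(36.3) = 2.6405 m³.
Solute balance: dm/dt = 0 − Q_out C = −Q_out m/V(t).
dm/m = −Q_out dt/(V₀ − 0.065000 t); integrating gives ln(m/m₀) = −(Q_out/(Q_in−Q_out)) ln(V/V₀).
m = m₀ (V₀/V)^(Q_out/(Q_in−Q_out)) = 69.2 × (5.00/2.6405)^(-2.0000) = 19.299 g.

19.3 g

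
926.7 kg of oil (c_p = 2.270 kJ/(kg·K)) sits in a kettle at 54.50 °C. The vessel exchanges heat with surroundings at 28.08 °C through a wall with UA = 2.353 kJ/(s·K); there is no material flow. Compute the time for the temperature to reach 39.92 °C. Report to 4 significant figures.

717.6 s

First-law balance (no shaft work): M c_p dT/dt = −UA(T − T_amb).
τ = M c_p/UA = 894.011 s; T_ss = T_amb = 28.0800 °C.
T(t) = T_ss + (T₀ − T_ss)e^(−t/τ); set T = 39.92:
t = −τ ln[(T − T_ss)/(T₀ − T_ss)] = −894.011 · ln(0.448145) = 717.567 s.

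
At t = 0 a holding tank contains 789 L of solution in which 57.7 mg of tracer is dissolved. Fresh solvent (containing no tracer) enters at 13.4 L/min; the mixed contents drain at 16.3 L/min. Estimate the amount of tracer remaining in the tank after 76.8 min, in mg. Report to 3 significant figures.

8.94 mg

Total volume: dV/dt = Q_in − Q_out = -2.9000 L/min, so V(t) = 789 − 2.9000 t and V(76.8) = 566.28 L.
No tracer enters, so dm/dt = −Q_out · (m/V).
Separate: dm/m = −Q_out dt/V(t) ⇒ ln(m/m₀) = −(Q_out/(Q_in−Q_out)) ln(V/V₀).
m = m₀ (V₀/V)^(Q_out/(Q_in−Q_out)) = 57.7 × (789/566.28)^(-5.6207) = 8.9442 mg.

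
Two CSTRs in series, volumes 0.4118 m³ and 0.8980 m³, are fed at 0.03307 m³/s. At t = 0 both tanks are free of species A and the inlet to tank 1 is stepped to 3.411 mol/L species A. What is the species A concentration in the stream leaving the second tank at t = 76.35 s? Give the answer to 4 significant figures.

Species balance on tank i: dCᵢ/dt = (Cᵢ₋₁ − Cᵢ)/τᵢ with τᵢ = Vᵢ/Q.
τ₁ = 0.4118/0.03307 = 12.4524 s; τ₂ = 0.8980/0.03307 = 27.1545 s.
Solving the cascade with C₁(0)=C₂(0)=0 gives C₂(t) = C_in[1 − (τ₁ e^(−t/τ₁) − τ₂ e^(−t/τ₂))/(τ₁ − τ₂)].
At t = 76.35: e^(−t/τ₁) = 0.00217362, e^(−t/τ₂) = 0.0601035.
C₂ = 3.411·[1 − (12.4524·0.00217362 − 27.1545·0.0601035)/(-14.7021)] = 3.411·0.890831 = 3.03863 mol/L.

3.039 mol/L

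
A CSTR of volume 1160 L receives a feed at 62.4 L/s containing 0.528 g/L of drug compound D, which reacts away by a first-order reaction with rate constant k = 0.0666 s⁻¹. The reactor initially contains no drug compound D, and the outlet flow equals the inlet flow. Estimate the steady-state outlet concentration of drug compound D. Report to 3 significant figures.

0.236 g/L

V dC/dt = Q(C_in − C) − k V C.
Steady state (dC/dt = 0): C_ss = Q C_in/(Q + kV) = C_in/(1 + kV/Q).
C_ss = 62.4·0.528/(62.4 + 0.0666·1160) = 32.947/139.66 = 0.23592 g/L.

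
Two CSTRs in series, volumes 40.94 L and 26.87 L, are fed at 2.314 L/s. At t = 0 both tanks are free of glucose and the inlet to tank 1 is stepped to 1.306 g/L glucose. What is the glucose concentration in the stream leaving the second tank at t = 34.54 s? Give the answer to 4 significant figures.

Species balance on tank i: dCᵢ/dt = (Cᵢ₋₁ − Cᵢ)/τᵢ with τᵢ = Vᵢ/Q.
τ₁ = 40.94/2.314 = 17.6923 s; τ₂ = 26.87/2.314 = 11.6119 s.
Tank 1: C₁ = C_in(1 − e^(−t/τ₁)). Tank 2 (τ₁ ≠ τ₂): C₂ = C_in[1 − (τ₁ e^(−t/τ₁) − τ₂ e^(−t/τ₂))/(τ₁ − τ₂)].
At t = 34.54: e^(−t/τ₁) = 0.141953, e^(−t/τ₂) = 0.0510715.
C₂ = 1.306·[1 − (17.6923·0.141953 − 11.6119·0.0510715)/(6.08038)] = 1.306·0.684488 = 0.893941 g/L.

0.8939 g/L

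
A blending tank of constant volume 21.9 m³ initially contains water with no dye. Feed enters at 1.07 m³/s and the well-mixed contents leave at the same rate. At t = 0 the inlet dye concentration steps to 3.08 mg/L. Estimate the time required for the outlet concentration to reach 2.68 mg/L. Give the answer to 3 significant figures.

41.8 s

Transient balance on the dissolved component: V dC/dt = Q(C_in − C), so τ = V/Q = 20.467 s.
C(t) = C_in + (C₀ − C_in) e^(−t/τ). Set C = 2.68 and solve for t:
e^(−t/τ) = (C − C_in)/(C₀ − C_in) = (2.68 − 3.08)/(0 − 3.08) = 0.12987
t = −τ ln(…) = 20.467 × 2.0412 = 41.778 s.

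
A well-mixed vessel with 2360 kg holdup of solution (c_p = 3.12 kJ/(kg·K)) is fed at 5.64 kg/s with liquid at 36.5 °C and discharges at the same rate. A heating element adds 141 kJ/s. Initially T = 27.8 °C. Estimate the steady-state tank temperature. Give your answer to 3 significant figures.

44.5 °C

Heat balance on the well-mixed liquid: M c_p dT/dt = ṁ c_p (T_in − T) + 141.
At steady state dT/dt = 0 ⇒ T_ss = T_in + Q̇/(ṁ c_p) = 36.5 + 141/(5.64·3.12) = 44.513 °C.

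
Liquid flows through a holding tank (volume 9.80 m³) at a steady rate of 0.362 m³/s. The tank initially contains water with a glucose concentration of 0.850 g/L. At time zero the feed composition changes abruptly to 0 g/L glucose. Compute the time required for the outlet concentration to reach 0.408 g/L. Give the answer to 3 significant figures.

19.9 s

Species balance: V dC/dt = Q(C_in − C) ⇒ τ = V/Q = 27.072 s.
C(t) = C_in + (C₀ − C_in) e^(−t/τ). Set C = 0.408 and solve for t:
e^(−t/τ) = (C − C_in)/(C₀ − C_in) = (0.408 − 0)/(0.850 − 0) = 0.48000
t = −τ ln(…) = 27.072 × 0.73397 = 19.870 s.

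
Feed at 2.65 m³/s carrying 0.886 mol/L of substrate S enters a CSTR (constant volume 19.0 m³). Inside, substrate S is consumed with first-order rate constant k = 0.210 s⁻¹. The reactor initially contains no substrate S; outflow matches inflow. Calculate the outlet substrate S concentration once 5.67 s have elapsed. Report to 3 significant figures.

0.305 mol/L

Species balance: V dC/dt = Q C_in − Q C − k V C.
This is linear with rate a = Q/V + k = 0.34947 s⁻¹.
C_ss = Q C_in/(Q + kV) = 0.35360 mol/L; C(t) = C_ss + (C₀ − C_ss) e^(−a t).
C(5.67) = 0.35360 + (-0.35360)·e^(−0.34947·5.67) = 0.35360 + (-0.35360)·0.13786 = 0.30485 mol/L.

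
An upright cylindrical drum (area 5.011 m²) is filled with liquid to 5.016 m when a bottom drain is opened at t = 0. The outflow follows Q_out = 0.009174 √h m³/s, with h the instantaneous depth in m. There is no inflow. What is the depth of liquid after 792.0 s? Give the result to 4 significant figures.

2.294 m

A dh/dt = −Q_out = −0.009174 √h.
This is separable: 2 d(√h)/dt = −0.009174/A, so √h = √h₀ − (0.009174/(2A)) t.
√h = √5.016 − 0.009174·792.0/(2·5.011) = 2.23964 − 0.724986 = 1.51466.
h = 1.51466² = 2.29419 m.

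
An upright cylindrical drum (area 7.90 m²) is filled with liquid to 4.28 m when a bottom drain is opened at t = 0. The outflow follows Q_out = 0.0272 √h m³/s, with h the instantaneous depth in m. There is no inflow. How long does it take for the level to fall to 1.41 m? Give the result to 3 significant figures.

A dh/dt = −Q_out = −0.0272 √h.
∫ h^(−1/2) dh = −(0.0272/A) ∫ dt, giving 2√h = 2√h₀ − (0.0272/A) t.
t = 2A(√h₀ − √h)/0.0272 = 2·7.90·(√4.28 − √1.41)/0.0272
  = 15.800 × (2.0688 − 1.1874) / 0.0272 = 511.98 s.

512 s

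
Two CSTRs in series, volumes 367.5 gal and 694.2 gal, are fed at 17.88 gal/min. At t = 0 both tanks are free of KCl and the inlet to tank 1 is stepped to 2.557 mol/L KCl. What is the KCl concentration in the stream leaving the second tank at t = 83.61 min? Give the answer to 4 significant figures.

1.976 mol/L

Species balance on tank i: dCᵢ/dt = (Cᵢ₋₁ − Cᵢ)/τᵢ with τᵢ = Vᵢ/Q.
τ₁ = 367.5/17.88 = 20.5537 min; τ₂ = 694.2/17.88 = 38.8255 min.
Tank 1: C₁ = C_in(1 − e^(−t/τ₁)). Tank 2 (τ₁ ≠ τ₂): C₂ = C_in[1 − (τ₁ e^(−t/τ₁) − τ₂ e^(−t/τ₂))/(τ₁ − τ₂)].
At t = 83.61: e^(−t/τ₁) = 0.0171136, e^(−t/τ₂) = 0.116079.
C₂ = 2.557·[1 − (20.5537·0.0171136 − 38.8255·0.116079)/(-18.2718)] = 2.557·0.772596 = 1.97553 mol/L.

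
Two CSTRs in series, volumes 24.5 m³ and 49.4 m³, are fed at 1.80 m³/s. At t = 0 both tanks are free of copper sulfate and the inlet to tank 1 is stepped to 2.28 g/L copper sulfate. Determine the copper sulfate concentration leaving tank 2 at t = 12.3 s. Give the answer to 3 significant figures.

Each tank obeys Vᵢ dCᵢ/dt = Q(Cᵢ₋₁ − Cᵢ), so τᵢ = Vᵢ/Q.
τ₁ = 24.5/1.80 = 13.611 s; τ₂ = 49.4/1.80 = 27.444 s.
Solving the cascade with C₁(0)=C₂(0)=0 gives C₂(t) = C_in[1 − (τ₁ e^(−t/τ₁) − τ₂ e^(−t/τ₂))/(τ₁ − τ₂)].
At t = 12.3: e^(−t/τ₁) = 0.40508, e^(−t/τ₂) = 0.63879.
C₂ = 2.28·[1 − (13.611·0.40508 − 27.444·0.63879)/(-13.833)] = 2.28·0.13125 = 0.29925 g/L.

0.299 g/L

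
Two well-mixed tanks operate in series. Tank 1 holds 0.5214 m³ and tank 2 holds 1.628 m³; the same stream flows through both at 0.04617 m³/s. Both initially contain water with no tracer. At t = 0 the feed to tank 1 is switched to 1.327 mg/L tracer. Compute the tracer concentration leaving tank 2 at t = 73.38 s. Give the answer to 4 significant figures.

1.084 mg/L

Time constants: τᵢ = Vᵢ/Q for each well-mixed tank.
τ₁ = 0.5214/0.04617 = 11.2930 s; τ₂ = 1.628/0.04617 = 35.2610 s.
Solving the cascade with C₁(0)=C₂(0)=0 gives C₂(t) = C_in[1 − (τ₁ e^(−t/τ₁) − τ₂ e^(−t/τ₂))/(τ₁ − τ₂)].
At t = 73.38: e^(−t/τ₁) = 0.00150675, e^(−t/τ₂) = 0.124799.
C₂ = 1.327·[1 − (11.2930·0.00150675 − 35.2610·0.124799)/(-23.9679)] = 1.327·0.817109 = 1.08430 mg/L.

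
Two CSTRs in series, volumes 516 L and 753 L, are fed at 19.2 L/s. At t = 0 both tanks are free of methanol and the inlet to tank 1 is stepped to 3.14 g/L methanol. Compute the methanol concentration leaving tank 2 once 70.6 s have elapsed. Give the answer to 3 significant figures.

Species balance on tank i: dCᵢ/dt = (Cᵢ₋₁ − Cᵢ)/τᵢ with τᵢ = Vᵢ/Q.
τ₁ = 516/19.2 = 26.875 s; τ₂ = 753/19.2 = 39.219 s.
Solving the cascade with C₁(0)=C₂(0)=0 gives C₂(t) = C_in[1 − (τ₁ e^(−t/τ₁) − τ₂ e^(−t/τ₂))/(τ₁ − τ₂)].
At t = 70.6: e^(−t/τ₁) = 0.072297, e^(−t/τ₂) = 0.16527.
C₂ = 3.14·[1 − (26.875·0.072297 − 39.219·0.16527)/(-12.344)] = 3.14·0.63230 = 1.9854 g/L.

1.99 g/L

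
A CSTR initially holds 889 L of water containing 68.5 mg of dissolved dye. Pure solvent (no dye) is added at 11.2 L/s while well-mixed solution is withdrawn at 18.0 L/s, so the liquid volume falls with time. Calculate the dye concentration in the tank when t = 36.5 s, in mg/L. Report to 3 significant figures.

Let m(t) be the amount of dye. Volume: V(t) = V₀ + (Q_in − Q_out) t = 889 − 6.8000 t; V(36.5) = 640.80 L.
Species balance (pure solvent in): dm/dt = −Q_out · m/V(t).
Separate: dm/m = −Q_out dt/V(t) ⇒ ln(m/m₀) = −(Q_out/(Q_in−Q_out)) ln(V/V₀).
m = m₀ (V₀/V)^(Q_out/(Q_in−Q_out)) = 68.5 × (889/640.80)^(-2.6471) = 28.796 mg.
C = m/V = 28.796/640.80 = 0.044938 mg/L.

0.0449 mg/L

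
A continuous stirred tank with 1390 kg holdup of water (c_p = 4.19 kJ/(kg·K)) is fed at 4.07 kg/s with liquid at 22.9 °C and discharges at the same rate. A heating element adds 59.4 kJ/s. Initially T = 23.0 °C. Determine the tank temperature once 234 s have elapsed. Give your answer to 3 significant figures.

24.7 °C

M c_p dT/dt = ṁ c_p (T_in − T) + Q̇.
τ = M/ṁ = 341.52 s; T_ss = T_in + Q̇/(ṁ c_p) = 22.9 + 59.4/(4.07·4.19) = 26.383 °C.
This is linear first-order; T(t) = T_ss + (T₀ − T_ss) e^(−t/τ).
T(234) = 26.383 + (-3.3832)·e^(−234/341.52) = 26.383 + (-3.3832)·0.50401 = 24.678 °C.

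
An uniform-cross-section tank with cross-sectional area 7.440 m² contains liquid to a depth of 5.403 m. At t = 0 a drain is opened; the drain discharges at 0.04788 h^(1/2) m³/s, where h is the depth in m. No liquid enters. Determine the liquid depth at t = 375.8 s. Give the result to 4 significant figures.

1.244 m

A dh/dt = −Q_out = −0.04788 √h.
This is separable: 2 d(√h)/dt = −0.04788/A, so √h = √h₀ − (0.04788/(2A)) t.
√h = √5.403 − 0.04788·375.8/(2·7.440) = 2.32444 − 1.20923 = 1.11521.
h = 1.11521² = 1.24369 m.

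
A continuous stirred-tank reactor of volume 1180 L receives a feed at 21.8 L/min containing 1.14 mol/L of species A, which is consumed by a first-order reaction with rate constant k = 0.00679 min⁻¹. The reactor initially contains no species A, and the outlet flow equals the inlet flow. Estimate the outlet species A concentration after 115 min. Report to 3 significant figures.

Species balance: V dC/dt = Q C_in − Q C − k V C.
This is linear with rate a = Q/V + k = 0.025265 min⁻¹.
C_ss = Q C_in/(Q + kV) = 0.83362 mol/L; C(t) = C_ss + (C₀ − C_ss) e^(−a t).
C(115) = 0.83362 + (-0.83362)·e^(−0.025265·115) = 0.83362 + (-0.83362)·0.054725 = 0.78800 mol/L.

0.788 mol/L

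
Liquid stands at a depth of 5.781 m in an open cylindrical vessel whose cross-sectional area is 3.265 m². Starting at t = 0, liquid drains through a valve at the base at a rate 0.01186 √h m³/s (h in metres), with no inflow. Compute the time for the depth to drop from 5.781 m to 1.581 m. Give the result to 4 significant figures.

With no inflow, A dh/dt = −0.01186 √h.
∫ h^(−1/2) dh = −(0.01186/A) ∫ dt, giving 2√h = 2√h₀ − (0.01186/A) t.
t = 2A(√h₀ − √h)/0.01186 = 2·3.265·(√5.781 − √1.581)/0.01186
  = 6.53000 × (2.40437 − 1.25738) / 0.01186 = 631.523 s.

631.5 s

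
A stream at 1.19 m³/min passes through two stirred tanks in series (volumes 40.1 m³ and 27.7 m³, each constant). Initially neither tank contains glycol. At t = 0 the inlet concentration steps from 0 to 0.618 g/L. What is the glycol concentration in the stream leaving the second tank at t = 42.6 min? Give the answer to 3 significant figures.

Time constants: τᵢ = Vᵢ/Q for each well-mixed tank.
τ₁ = 40.1/1.19 = 33.697 min; τ₂ = 27.7/1.19 = 23.277 min.
Solving the cascade with C₁(0)=C₂(0)=0 gives C₂(t) = C_in[1 − (τ₁ e^(−t/τ₁) − τ₂ e^(−t/τ₂))/(τ₁ − τ₂)].
At t = 42.6: e^(−t/τ₁) = 0.28247, e^(−t/τ₂) = 0.16040.
C₂ = 0.618·[1 − (33.697·0.28247 − 23.277·0.16040)/(10.420)] = 0.618·0.44484 = 0.27491 g/L.

0.275 g/L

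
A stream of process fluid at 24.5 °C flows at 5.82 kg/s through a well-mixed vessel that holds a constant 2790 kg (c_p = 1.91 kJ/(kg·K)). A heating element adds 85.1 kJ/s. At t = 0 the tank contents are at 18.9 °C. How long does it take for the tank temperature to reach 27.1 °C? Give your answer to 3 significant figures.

462 s

M c_p dT/dt = ṁ c_p (T_in − T) + Q̇.
τ = M/ṁ = 479.38 s; T_ss = T_in + Q̇/(ṁ c_p) = 32.155 °C.
T(t) = T_ss + (T₀ − T_ss) e^(−t/τ). Set T = 27.1:
e^(−t/τ) = (27.1 − 32.155)/(18.9 − 32.155) = 0.38139
t = −479.38 · ln(0.38139) = 462.09 s.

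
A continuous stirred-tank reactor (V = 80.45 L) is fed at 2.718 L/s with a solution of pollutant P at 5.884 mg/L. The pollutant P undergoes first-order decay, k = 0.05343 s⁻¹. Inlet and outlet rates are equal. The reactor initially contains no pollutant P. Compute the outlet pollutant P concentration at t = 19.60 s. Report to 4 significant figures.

V dC/dt = Q(C_in − C) − k V C.
This is linear with rate a = Q/V + k = 0.0872150 s⁻¹.
C_ss = Q C_in/(Q + kV) = 2.27932 mg/L; C(t) = C_ss + (C₀ − C_ss) e^(−a t).
C(19.60) = 2.27932 + (-2.27932)·e^(−0.0872150·19.60) = 2.27932 + (-2.27932)·0.180972 = 1.86683 mg/L.

1.867 mg/L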